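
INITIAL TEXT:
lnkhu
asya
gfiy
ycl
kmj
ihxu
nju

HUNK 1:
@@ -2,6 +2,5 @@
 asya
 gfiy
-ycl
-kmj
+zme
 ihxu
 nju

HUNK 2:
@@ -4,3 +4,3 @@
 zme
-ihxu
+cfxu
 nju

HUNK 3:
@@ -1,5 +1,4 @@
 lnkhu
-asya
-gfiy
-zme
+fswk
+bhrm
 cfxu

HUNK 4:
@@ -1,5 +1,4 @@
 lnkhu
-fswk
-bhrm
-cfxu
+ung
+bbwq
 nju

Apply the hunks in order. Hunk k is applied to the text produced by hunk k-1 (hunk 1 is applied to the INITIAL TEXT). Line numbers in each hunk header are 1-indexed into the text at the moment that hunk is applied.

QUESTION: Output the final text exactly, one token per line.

Answer: lnkhu
ung
bbwq
nju

Derivation:
Hunk 1: at line 2 remove [ycl,kmj] add [zme] -> 6 lines: lnkhu asya gfiy zme ihxu nju
Hunk 2: at line 4 remove [ihxu] add [cfxu] -> 6 lines: lnkhu asya gfiy zme cfxu nju
Hunk 3: at line 1 remove [asya,gfiy,zme] add [fswk,bhrm] -> 5 lines: lnkhu fswk bhrm cfxu nju
Hunk 4: at line 1 remove [fswk,bhrm,cfxu] add [ung,bbwq] -> 4 lines: lnkhu ung bbwq nju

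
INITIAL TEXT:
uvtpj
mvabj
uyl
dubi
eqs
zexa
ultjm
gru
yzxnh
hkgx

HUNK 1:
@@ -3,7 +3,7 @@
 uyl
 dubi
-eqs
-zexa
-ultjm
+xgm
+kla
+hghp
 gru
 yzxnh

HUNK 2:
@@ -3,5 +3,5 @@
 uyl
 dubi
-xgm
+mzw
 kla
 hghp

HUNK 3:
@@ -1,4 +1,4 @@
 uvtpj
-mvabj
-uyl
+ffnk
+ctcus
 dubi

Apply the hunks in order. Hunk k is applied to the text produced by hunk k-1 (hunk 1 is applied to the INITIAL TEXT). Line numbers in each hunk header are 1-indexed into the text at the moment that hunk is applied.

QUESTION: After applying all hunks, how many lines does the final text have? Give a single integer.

Hunk 1: at line 3 remove [eqs,zexa,ultjm] add [xgm,kla,hghp] -> 10 lines: uvtpj mvabj uyl dubi xgm kla hghp gru yzxnh hkgx
Hunk 2: at line 3 remove [xgm] add [mzw] -> 10 lines: uvtpj mvabj uyl dubi mzw kla hghp gru yzxnh hkgx
Hunk 3: at line 1 remove [mvabj,uyl] add [ffnk,ctcus] -> 10 lines: uvtpj ffnk ctcus dubi mzw kla hghp gru yzxnh hkgx
Final line count: 10

Answer: 10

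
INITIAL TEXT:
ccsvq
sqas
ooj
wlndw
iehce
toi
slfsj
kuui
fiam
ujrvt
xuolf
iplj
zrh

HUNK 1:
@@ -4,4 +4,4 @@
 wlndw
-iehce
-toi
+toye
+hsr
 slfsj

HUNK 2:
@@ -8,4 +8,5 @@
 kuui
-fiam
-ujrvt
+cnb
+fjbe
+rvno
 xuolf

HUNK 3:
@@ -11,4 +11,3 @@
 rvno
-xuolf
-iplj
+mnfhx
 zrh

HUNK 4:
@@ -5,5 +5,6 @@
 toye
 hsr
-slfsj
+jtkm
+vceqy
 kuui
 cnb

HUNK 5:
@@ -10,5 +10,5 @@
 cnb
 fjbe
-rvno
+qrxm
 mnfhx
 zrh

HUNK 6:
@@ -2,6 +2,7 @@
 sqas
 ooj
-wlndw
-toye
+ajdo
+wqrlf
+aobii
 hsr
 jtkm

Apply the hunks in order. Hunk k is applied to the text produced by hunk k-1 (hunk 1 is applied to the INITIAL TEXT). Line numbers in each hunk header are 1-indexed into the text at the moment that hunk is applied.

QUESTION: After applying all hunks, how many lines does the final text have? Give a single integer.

Answer: 15

Derivation:
Hunk 1: at line 4 remove [iehce,toi] add [toye,hsr] -> 13 lines: ccsvq sqas ooj wlndw toye hsr slfsj kuui fiam ujrvt xuolf iplj zrh
Hunk 2: at line 8 remove [fiam,ujrvt] add [cnb,fjbe,rvno] -> 14 lines: ccsvq sqas ooj wlndw toye hsr slfsj kuui cnb fjbe rvno xuolf iplj zrh
Hunk 3: at line 11 remove [xuolf,iplj] add [mnfhx] -> 13 lines: ccsvq sqas ooj wlndw toye hsr slfsj kuui cnb fjbe rvno mnfhx zrh
Hunk 4: at line 5 remove [slfsj] add [jtkm,vceqy] -> 14 lines: ccsvq sqas ooj wlndw toye hsr jtkm vceqy kuui cnb fjbe rvno mnfhx zrh
Hunk 5: at line 10 remove [rvno] add [qrxm] -> 14 lines: ccsvq sqas ooj wlndw toye hsr jtkm vceqy kuui cnb fjbe qrxm mnfhx zrh
Hunk 6: at line 2 remove [wlndw,toye] add [ajdo,wqrlf,aobii] -> 15 lines: ccsvq sqas ooj ajdo wqrlf aobii hsr jtkm vceqy kuui cnb fjbe qrxm mnfhx zrh
Final line count: 15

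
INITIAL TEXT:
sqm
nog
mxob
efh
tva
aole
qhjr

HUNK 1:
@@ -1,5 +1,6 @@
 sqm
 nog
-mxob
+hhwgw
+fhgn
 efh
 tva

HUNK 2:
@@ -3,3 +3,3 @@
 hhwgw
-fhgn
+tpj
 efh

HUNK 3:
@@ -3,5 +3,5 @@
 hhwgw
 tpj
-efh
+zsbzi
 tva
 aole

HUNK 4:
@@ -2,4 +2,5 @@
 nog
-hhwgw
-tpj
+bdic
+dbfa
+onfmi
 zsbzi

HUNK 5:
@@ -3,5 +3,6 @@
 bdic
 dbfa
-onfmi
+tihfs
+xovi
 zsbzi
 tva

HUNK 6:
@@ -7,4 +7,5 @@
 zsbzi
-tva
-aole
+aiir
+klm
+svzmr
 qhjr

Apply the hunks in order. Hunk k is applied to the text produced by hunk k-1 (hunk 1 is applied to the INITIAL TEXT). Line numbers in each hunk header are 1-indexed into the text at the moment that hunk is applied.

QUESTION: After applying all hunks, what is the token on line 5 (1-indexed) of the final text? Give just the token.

Hunk 1: at line 1 remove [mxob] add [hhwgw,fhgn] -> 8 lines: sqm nog hhwgw fhgn efh tva aole qhjr
Hunk 2: at line 3 remove [fhgn] add [tpj] -> 8 lines: sqm nog hhwgw tpj efh tva aole qhjr
Hunk 3: at line 3 remove [efh] add [zsbzi] -> 8 lines: sqm nog hhwgw tpj zsbzi tva aole qhjr
Hunk 4: at line 2 remove [hhwgw,tpj] add [bdic,dbfa,onfmi] -> 9 lines: sqm nog bdic dbfa onfmi zsbzi tva aole qhjr
Hunk 5: at line 3 remove [onfmi] add [tihfs,xovi] -> 10 lines: sqm nog bdic dbfa tihfs xovi zsbzi tva aole qhjr
Hunk 6: at line 7 remove [tva,aole] add [aiir,klm,svzmr] -> 11 lines: sqm nog bdic dbfa tihfs xovi zsbzi aiir klm svzmr qhjr
Final line 5: tihfs

Answer: tihfs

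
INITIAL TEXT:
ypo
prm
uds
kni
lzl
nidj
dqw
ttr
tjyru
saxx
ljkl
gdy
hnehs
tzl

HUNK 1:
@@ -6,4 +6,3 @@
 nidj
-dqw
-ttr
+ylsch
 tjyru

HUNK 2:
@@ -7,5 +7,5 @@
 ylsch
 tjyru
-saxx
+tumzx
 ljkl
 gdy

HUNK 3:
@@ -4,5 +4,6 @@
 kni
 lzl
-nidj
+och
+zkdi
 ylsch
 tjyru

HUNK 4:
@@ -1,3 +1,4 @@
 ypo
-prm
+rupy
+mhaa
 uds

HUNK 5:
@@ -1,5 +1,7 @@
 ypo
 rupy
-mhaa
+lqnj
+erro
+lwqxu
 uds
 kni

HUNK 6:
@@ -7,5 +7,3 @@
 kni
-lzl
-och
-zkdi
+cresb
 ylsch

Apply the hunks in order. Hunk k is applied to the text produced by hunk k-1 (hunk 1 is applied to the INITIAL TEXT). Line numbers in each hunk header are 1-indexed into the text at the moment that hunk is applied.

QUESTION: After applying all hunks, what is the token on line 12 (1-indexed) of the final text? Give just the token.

Answer: ljkl

Derivation:
Hunk 1: at line 6 remove [dqw,ttr] add [ylsch] -> 13 lines: ypo prm uds kni lzl nidj ylsch tjyru saxx ljkl gdy hnehs tzl
Hunk 2: at line 7 remove [saxx] add [tumzx] -> 13 lines: ypo prm uds kni lzl nidj ylsch tjyru tumzx ljkl gdy hnehs tzl
Hunk 3: at line 4 remove [nidj] add [och,zkdi] -> 14 lines: ypo prm uds kni lzl och zkdi ylsch tjyru tumzx ljkl gdy hnehs tzl
Hunk 4: at line 1 remove [prm] add [rupy,mhaa] -> 15 lines: ypo rupy mhaa uds kni lzl och zkdi ylsch tjyru tumzx ljkl gdy hnehs tzl
Hunk 5: at line 1 remove [mhaa] add [lqnj,erro,lwqxu] -> 17 lines: ypo rupy lqnj erro lwqxu uds kni lzl och zkdi ylsch tjyru tumzx ljkl gdy hnehs tzl
Hunk 6: at line 7 remove [lzl,och,zkdi] add [cresb] -> 15 lines: ypo rupy lqnj erro lwqxu uds kni cresb ylsch tjyru tumzx ljkl gdy hnehs tzl
Final line 12: ljkl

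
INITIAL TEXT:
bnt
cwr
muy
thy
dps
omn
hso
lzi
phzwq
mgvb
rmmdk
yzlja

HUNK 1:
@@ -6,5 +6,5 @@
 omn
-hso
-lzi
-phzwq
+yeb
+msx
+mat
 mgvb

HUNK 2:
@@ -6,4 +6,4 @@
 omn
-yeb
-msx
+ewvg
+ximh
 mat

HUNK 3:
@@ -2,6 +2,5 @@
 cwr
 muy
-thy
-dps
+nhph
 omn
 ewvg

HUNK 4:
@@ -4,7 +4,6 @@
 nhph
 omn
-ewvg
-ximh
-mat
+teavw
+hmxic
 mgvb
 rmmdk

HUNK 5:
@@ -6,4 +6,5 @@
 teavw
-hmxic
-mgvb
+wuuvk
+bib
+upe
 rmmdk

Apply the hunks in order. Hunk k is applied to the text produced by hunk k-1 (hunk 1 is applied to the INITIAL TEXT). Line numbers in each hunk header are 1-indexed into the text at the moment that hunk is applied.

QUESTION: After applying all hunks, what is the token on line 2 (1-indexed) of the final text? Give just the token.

Hunk 1: at line 6 remove [hso,lzi,phzwq] add [yeb,msx,mat] -> 12 lines: bnt cwr muy thy dps omn yeb msx mat mgvb rmmdk yzlja
Hunk 2: at line 6 remove [yeb,msx] add [ewvg,ximh] -> 12 lines: bnt cwr muy thy dps omn ewvg ximh mat mgvb rmmdk yzlja
Hunk 3: at line 2 remove [thy,dps] add [nhph] -> 11 lines: bnt cwr muy nhph omn ewvg ximh mat mgvb rmmdk yzlja
Hunk 4: at line 4 remove [ewvg,ximh,mat] add [teavw,hmxic] -> 10 lines: bnt cwr muy nhph omn teavw hmxic mgvb rmmdk yzlja
Hunk 5: at line 6 remove [hmxic,mgvb] add [wuuvk,bib,upe] -> 11 lines: bnt cwr muy nhph omn teavw wuuvk bib upe rmmdk yzlja
Final line 2: cwr

Answer: cwr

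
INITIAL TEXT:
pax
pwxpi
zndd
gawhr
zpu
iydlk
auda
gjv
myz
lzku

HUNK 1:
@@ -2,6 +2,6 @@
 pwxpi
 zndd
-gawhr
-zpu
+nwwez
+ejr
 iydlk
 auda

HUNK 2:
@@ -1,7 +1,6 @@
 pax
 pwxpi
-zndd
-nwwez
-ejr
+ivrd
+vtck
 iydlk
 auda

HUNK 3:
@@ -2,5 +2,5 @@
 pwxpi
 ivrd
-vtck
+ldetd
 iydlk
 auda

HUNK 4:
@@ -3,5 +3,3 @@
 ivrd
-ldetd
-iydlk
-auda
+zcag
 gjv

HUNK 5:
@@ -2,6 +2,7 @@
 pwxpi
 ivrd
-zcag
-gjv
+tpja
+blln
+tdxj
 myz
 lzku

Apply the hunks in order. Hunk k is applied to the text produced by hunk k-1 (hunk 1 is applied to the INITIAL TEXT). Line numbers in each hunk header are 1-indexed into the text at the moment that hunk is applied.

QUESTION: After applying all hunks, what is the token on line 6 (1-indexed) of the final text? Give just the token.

Hunk 1: at line 2 remove [gawhr,zpu] add [nwwez,ejr] -> 10 lines: pax pwxpi zndd nwwez ejr iydlk auda gjv myz lzku
Hunk 2: at line 1 remove [zndd,nwwez,ejr] add [ivrd,vtck] -> 9 lines: pax pwxpi ivrd vtck iydlk auda gjv myz lzku
Hunk 3: at line 2 remove [vtck] add [ldetd] -> 9 lines: pax pwxpi ivrd ldetd iydlk auda gjv myz lzku
Hunk 4: at line 3 remove [ldetd,iydlk,auda] add [zcag] -> 7 lines: pax pwxpi ivrd zcag gjv myz lzku
Hunk 5: at line 2 remove [zcag,gjv] add [tpja,blln,tdxj] -> 8 lines: pax pwxpi ivrd tpja blln tdxj myz lzku
Final line 6: tdxj

Answer: tdxj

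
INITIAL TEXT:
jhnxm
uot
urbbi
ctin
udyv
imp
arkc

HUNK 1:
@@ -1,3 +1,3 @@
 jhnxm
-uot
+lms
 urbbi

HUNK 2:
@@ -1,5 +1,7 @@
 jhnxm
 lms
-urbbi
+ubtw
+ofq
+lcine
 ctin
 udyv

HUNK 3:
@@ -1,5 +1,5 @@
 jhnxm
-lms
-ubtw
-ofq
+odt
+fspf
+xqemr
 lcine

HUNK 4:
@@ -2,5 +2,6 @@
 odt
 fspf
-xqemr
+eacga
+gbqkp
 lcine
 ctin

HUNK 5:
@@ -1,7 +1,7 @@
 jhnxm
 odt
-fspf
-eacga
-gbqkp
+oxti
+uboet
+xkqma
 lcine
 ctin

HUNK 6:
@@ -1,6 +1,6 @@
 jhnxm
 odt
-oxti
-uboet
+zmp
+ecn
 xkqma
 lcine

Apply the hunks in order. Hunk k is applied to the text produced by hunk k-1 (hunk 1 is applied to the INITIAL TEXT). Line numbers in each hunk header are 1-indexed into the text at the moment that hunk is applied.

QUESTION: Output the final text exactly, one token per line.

Answer: jhnxm
odt
zmp
ecn
xkqma
lcine
ctin
udyv
imp
arkc

Derivation:
Hunk 1: at line 1 remove [uot] add [lms] -> 7 lines: jhnxm lms urbbi ctin udyv imp arkc
Hunk 2: at line 1 remove [urbbi] add [ubtw,ofq,lcine] -> 9 lines: jhnxm lms ubtw ofq lcine ctin udyv imp arkc
Hunk 3: at line 1 remove [lms,ubtw,ofq] add [odt,fspf,xqemr] -> 9 lines: jhnxm odt fspf xqemr lcine ctin udyv imp arkc
Hunk 4: at line 2 remove [xqemr] add [eacga,gbqkp] -> 10 lines: jhnxm odt fspf eacga gbqkp lcine ctin udyv imp arkc
Hunk 5: at line 1 remove [fspf,eacga,gbqkp] add [oxti,uboet,xkqma] -> 10 lines: jhnxm odt oxti uboet xkqma lcine ctin udyv imp arkc
Hunk 6: at line 1 remove [oxti,uboet] add [zmp,ecn] -> 10 lines: jhnxm odt zmp ecn xkqma lcine ctin udyv imp arkc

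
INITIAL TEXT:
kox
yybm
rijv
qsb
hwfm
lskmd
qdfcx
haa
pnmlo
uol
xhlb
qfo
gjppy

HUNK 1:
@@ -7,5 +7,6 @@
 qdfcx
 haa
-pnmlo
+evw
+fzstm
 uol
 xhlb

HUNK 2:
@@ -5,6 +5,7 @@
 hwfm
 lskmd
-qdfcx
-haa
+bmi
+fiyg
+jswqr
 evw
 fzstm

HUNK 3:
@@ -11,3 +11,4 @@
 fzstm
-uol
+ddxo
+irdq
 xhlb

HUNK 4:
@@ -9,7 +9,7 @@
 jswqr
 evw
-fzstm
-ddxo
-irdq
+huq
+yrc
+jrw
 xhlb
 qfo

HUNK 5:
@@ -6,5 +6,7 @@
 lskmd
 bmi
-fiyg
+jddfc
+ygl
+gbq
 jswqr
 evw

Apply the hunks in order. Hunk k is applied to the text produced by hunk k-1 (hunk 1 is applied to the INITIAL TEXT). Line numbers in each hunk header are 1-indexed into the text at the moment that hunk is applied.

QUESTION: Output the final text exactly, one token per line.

Hunk 1: at line 7 remove [pnmlo] add [evw,fzstm] -> 14 lines: kox yybm rijv qsb hwfm lskmd qdfcx haa evw fzstm uol xhlb qfo gjppy
Hunk 2: at line 5 remove [qdfcx,haa] add [bmi,fiyg,jswqr] -> 15 lines: kox yybm rijv qsb hwfm lskmd bmi fiyg jswqr evw fzstm uol xhlb qfo gjppy
Hunk 3: at line 11 remove [uol] add [ddxo,irdq] -> 16 lines: kox yybm rijv qsb hwfm lskmd bmi fiyg jswqr evw fzstm ddxo irdq xhlb qfo gjppy
Hunk 4: at line 9 remove [fzstm,ddxo,irdq] add [huq,yrc,jrw] -> 16 lines: kox yybm rijv qsb hwfm lskmd bmi fiyg jswqr evw huq yrc jrw xhlb qfo gjppy
Hunk 5: at line 6 remove [fiyg] add [jddfc,ygl,gbq] -> 18 lines: kox yybm rijv qsb hwfm lskmd bmi jddfc ygl gbq jswqr evw huq yrc jrw xhlb qfo gjppy

Answer: kox
yybm
rijv
qsb
hwfm
lskmd
bmi
jddfc
ygl
gbq
jswqr
evw
huq
yrc
jrw
xhlb
qfo
gjppy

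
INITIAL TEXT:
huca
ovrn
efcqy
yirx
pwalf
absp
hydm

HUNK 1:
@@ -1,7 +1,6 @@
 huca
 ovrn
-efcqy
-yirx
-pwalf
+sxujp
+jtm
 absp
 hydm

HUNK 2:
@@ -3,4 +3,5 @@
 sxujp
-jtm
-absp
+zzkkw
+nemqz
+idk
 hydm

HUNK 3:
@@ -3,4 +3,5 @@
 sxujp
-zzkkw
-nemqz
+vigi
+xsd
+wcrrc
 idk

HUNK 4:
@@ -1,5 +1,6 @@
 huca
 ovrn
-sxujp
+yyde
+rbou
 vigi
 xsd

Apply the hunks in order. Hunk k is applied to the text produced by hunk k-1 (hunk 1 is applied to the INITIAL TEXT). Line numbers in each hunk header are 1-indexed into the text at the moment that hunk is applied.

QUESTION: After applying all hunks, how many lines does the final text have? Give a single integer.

Answer: 9

Derivation:
Hunk 1: at line 1 remove [efcqy,yirx,pwalf] add [sxujp,jtm] -> 6 lines: huca ovrn sxujp jtm absp hydm
Hunk 2: at line 3 remove [jtm,absp] add [zzkkw,nemqz,idk] -> 7 lines: huca ovrn sxujp zzkkw nemqz idk hydm
Hunk 3: at line 3 remove [zzkkw,nemqz] add [vigi,xsd,wcrrc] -> 8 lines: huca ovrn sxujp vigi xsd wcrrc idk hydm
Hunk 4: at line 1 remove [sxujp] add [yyde,rbou] -> 9 lines: huca ovrn yyde rbou vigi xsd wcrrc idk hydm
Final line count: 9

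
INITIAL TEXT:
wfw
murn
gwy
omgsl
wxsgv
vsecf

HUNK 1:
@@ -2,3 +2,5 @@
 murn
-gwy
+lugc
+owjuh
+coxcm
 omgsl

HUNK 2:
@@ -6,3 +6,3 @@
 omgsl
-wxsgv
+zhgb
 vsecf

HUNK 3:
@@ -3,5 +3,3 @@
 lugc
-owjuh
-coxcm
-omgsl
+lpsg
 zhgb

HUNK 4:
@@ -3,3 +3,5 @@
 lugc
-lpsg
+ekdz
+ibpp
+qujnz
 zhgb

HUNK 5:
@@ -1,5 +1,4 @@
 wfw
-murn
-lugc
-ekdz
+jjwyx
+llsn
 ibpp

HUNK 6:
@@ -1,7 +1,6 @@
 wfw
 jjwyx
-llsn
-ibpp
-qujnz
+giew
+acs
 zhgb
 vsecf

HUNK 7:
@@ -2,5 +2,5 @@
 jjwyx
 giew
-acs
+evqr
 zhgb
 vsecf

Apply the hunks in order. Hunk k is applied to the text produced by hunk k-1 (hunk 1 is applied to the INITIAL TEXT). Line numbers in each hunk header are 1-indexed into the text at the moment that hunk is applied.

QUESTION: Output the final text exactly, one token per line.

Hunk 1: at line 2 remove [gwy] add [lugc,owjuh,coxcm] -> 8 lines: wfw murn lugc owjuh coxcm omgsl wxsgv vsecf
Hunk 2: at line 6 remove [wxsgv] add [zhgb] -> 8 lines: wfw murn lugc owjuh coxcm omgsl zhgb vsecf
Hunk 3: at line 3 remove [owjuh,coxcm,omgsl] add [lpsg] -> 6 lines: wfw murn lugc lpsg zhgb vsecf
Hunk 4: at line 3 remove [lpsg] add [ekdz,ibpp,qujnz] -> 8 lines: wfw murn lugc ekdz ibpp qujnz zhgb vsecf
Hunk 5: at line 1 remove [murn,lugc,ekdz] add [jjwyx,llsn] -> 7 lines: wfw jjwyx llsn ibpp qujnz zhgb vsecf
Hunk 6: at line 1 remove [llsn,ibpp,qujnz] add [giew,acs] -> 6 lines: wfw jjwyx giew acs zhgb vsecf
Hunk 7: at line 2 remove [acs] add [evqr] -> 6 lines: wfw jjwyx giew evqr zhgb vsecf

Answer: wfw
jjwyx
giew
evqr
zhgb
vsecf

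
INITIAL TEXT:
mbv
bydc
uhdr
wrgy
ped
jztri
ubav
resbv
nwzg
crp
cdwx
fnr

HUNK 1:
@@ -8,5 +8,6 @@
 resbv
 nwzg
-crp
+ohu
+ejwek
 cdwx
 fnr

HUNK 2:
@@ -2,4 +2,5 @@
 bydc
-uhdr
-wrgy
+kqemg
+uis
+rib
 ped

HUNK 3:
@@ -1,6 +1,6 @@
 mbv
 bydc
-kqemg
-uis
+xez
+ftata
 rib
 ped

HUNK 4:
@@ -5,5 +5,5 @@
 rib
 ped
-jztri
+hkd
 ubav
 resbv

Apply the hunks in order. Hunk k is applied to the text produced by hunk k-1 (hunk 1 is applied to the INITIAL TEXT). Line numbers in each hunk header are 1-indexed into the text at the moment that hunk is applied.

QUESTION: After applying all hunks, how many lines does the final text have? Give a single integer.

Answer: 14

Derivation:
Hunk 1: at line 8 remove [crp] add [ohu,ejwek] -> 13 lines: mbv bydc uhdr wrgy ped jztri ubav resbv nwzg ohu ejwek cdwx fnr
Hunk 2: at line 2 remove [uhdr,wrgy] add [kqemg,uis,rib] -> 14 lines: mbv bydc kqemg uis rib ped jztri ubav resbv nwzg ohu ejwek cdwx fnr
Hunk 3: at line 1 remove [kqemg,uis] add [xez,ftata] -> 14 lines: mbv bydc xez ftata rib ped jztri ubav resbv nwzg ohu ejwek cdwx fnr
Hunk 4: at line 5 remove [jztri] add [hkd] -> 14 lines: mbv bydc xez ftata rib ped hkd ubav resbv nwzg ohu ejwek cdwx fnr
Final line count: 14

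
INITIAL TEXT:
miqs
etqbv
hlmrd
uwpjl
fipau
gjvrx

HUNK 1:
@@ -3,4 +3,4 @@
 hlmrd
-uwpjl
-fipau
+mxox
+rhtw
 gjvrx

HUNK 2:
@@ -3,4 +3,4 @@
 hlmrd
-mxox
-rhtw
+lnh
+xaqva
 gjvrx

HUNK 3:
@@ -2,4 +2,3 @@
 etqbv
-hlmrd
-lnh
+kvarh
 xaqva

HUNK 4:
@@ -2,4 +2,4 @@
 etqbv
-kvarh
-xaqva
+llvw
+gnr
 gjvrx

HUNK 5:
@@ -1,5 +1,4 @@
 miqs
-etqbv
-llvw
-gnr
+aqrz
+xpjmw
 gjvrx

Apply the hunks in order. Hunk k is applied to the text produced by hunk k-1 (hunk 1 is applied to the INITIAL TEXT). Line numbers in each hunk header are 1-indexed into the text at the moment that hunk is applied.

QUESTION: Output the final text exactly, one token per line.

Hunk 1: at line 3 remove [uwpjl,fipau] add [mxox,rhtw] -> 6 lines: miqs etqbv hlmrd mxox rhtw gjvrx
Hunk 2: at line 3 remove [mxox,rhtw] add [lnh,xaqva] -> 6 lines: miqs etqbv hlmrd lnh xaqva gjvrx
Hunk 3: at line 2 remove [hlmrd,lnh] add [kvarh] -> 5 lines: miqs etqbv kvarh xaqva gjvrx
Hunk 4: at line 2 remove [kvarh,xaqva] add [llvw,gnr] -> 5 lines: miqs etqbv llvw gnr gjvrx
Hunk 5: at line 1 remove [etqbv,llvw,gnr] add [aqrz,xpjmw] -> 4 lines: miqs aqrz xpjmw gjvrx

Answer: miqs
aqrz
xpjmw
gjvrx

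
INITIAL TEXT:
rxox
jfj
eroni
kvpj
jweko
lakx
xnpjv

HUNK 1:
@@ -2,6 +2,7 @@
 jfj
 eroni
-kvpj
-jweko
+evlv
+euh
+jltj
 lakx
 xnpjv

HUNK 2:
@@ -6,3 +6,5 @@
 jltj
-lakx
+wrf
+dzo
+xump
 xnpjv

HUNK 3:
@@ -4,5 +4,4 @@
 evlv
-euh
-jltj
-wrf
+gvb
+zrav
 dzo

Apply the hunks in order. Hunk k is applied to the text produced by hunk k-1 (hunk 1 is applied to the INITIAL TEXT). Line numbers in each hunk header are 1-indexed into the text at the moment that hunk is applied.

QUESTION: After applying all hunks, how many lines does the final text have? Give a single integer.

Hunk 1: at line 2 remove [kvpj,jweko] add [evlv,euh,jltj] -> 8 lines: rxox jfj eroni evlv euh jltj lakx xnpjv
Hunk 2: at line 6 remove [lakx] add [wrf,dzo,xump] -> 10 lines: rxox jfj eroni evlv euh jltj wrf dzo xump xnpjv
Hunk 3: at line 4 remove [euh,jltj,wrf] add [gvb,zrav] -> 9 lines: rxox jfj eroni evlv gvb zrav dzo xump xnpjv
Final line count: 9

Answer: 9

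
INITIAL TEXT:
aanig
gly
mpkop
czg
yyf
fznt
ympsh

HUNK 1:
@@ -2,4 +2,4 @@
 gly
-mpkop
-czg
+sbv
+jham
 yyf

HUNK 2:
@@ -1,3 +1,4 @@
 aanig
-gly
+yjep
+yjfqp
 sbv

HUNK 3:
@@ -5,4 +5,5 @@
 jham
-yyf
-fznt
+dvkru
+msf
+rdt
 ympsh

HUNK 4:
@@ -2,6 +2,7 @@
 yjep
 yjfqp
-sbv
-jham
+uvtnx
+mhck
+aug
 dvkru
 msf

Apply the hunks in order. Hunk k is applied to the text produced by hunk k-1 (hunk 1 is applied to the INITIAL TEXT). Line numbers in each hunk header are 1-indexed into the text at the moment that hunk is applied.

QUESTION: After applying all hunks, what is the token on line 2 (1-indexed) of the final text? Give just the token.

Hunk 1: at line 2 remove [mpkop,czg] add [sbv,jham] -> 7 lines: aanig gly sbv jham yyf fznt ympsh
Hunk 2: at line 1 remove [gly] add [yjep,yjfqp] -> 8 lines: aanig yjep yjfqp sbv jham yyf fznt ympsh
Hunk 3: at line 5 remove [yyf,fznt] add [dvkru,msf,rdt] -> 9 lines: aanig yjep yjfqp sbv jham dvkru msf rdt ympsh
Hunk 4: at line 2 remove [sbv,jham] add [uvtnx,mhck,aug] -> 10 lines: aanig yjep yjfqp uvtnx mhck aug dvkru msf rdt ympsh
Final line 2: yjep

Answer: yjep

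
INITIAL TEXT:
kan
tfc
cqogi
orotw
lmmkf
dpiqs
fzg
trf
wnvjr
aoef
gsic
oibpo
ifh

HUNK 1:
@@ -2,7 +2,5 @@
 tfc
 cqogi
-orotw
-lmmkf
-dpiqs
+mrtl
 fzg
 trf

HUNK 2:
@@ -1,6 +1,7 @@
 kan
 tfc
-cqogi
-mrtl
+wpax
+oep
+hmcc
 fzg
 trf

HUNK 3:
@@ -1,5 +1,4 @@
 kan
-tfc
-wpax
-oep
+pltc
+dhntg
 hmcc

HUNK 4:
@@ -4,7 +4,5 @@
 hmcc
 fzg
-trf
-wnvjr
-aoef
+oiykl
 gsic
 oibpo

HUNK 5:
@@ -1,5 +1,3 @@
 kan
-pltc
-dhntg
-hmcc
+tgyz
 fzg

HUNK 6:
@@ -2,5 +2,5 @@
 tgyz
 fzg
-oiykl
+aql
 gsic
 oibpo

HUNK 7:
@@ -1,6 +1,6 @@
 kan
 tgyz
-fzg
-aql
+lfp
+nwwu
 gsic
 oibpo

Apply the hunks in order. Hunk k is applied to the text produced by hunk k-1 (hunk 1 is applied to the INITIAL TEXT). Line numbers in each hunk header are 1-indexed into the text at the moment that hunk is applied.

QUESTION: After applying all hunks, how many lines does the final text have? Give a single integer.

Hunk 1: at line 2 remove [orotw,lmmkf,dpiqs] add [mrtl] -> 11 lines: kan tfc cqogi mrtl fzg trf wnvjr aoef gsic oibpo ifh
Hunk 2: at line 1 remove [cqogi,mrtl] add [wpax,oep,hmcc] -> 12 lines: kan tfc wpax oep hmcc fzg trf wnvjr aoef gsic oibpo ifh
Hunk 3: at line 1 remove [tfc,wpax,oep] add [pltc,dhntg] -> 11 lines: kan pltc dhntg hmcc fzg trf wnvjr aoef gsic oibpo ifh
Hunk 4: at line 4 remove [trf,wnvjr,aoef] add [oiykl] -> 9 lines: kan pltc dhntg hmcc fzg oiykl gsic oibpo ifh
Hunk 5: at line 1 remove [pltc,dhntg,hmcc] add [tgyz] -> 7 lines: kan tgyz fzg oiykl gsic oibpo ifh
Hunk 6: at line 2 remove [oiykl] add [aql] -> 7 lines: kan tgyz fzg aql gsic oibpo ifh
Hunk 7: at line 1 remove [fzg,aql] add [lfp,nwwu] -> 7 lines: kan tgyz lfp nwwu gsic oibpo ifh
Final line count: 7

Answer: 7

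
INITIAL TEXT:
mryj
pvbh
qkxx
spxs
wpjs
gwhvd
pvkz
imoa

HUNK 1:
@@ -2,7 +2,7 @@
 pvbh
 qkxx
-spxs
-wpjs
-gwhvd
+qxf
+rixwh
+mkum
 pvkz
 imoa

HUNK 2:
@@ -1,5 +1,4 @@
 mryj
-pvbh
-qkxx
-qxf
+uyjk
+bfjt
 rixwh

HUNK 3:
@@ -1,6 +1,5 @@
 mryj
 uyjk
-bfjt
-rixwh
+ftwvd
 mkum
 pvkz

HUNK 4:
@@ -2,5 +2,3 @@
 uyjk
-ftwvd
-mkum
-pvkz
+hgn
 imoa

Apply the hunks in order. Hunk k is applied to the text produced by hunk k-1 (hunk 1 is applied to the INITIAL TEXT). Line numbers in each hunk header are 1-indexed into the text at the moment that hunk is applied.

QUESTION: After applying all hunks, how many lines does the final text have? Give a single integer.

Answer: 4

Derivation:
Hunk 1: at line 2 remove [spxs,wpjs,gwhvd] add [qxf,rixwh,mkum] -> 8 lines: mryj pvbh qkxx qxf rixwh mkum pvkz imoa
Hunk 2: at line 1 remove [pvbh,qkxx,qxf] add [uyjk,bfjt] -> 7 lines: mryj uyjk bfjt rixwh mkum pvkz imoa
Hunk 3: at line 1 remove [bfjt,rixwh] add [ftwvd] -> 6 lines: mryj uyjk ftwvd mkum pvkz imoa
Hunk 4: at line 2 remove [ftwvd,mkum,pvkz] add [hgn] -> 4 lines: mryj uyjk hgn imoa
Final line count: 4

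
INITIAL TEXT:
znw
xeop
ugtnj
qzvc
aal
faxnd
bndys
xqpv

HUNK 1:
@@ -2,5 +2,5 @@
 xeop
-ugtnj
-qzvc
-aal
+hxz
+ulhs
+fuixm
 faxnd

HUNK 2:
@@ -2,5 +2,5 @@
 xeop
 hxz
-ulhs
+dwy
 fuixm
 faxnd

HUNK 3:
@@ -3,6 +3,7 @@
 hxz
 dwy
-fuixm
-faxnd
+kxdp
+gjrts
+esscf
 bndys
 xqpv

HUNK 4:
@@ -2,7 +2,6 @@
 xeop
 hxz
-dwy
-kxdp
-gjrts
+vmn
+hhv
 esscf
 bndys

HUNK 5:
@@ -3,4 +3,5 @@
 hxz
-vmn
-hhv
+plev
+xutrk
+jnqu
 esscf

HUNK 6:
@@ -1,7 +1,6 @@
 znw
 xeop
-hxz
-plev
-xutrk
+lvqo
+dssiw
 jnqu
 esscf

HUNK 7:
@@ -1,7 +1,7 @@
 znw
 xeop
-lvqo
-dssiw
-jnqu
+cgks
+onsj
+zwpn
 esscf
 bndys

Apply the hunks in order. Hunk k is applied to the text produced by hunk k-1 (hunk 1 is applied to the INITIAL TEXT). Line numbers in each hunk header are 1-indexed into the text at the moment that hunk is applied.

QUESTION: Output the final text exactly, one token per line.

Hunk 1: at line 2 remove [ugtnj,qzvc,aal] add [hxz,ulhs,fuixm] -> 8 lines: znw xeop hxz ulhs fuixm faxnd bndys xqpv
Hunk 2: at line 2 remove [ulhs] add [dwy] -> 8 lines: znw xeop hxz dwy fuixm faxnd bndys xqpv
Hunk 3: at line 3 remove [fuixm,faxnd] add [kxdp,gjrts,esscf] -> 9 lines: znw xeop hxz dwy kxdp gjrts esscf bndys xqpv
Hunk 4: at line 2 remove [dwy,kxdp,gjrts] add [vmn,hhv] -> 8 lines: znw xeop hxz vmn hhv esscf bndys xqpv
Hunk 5: at line 3 remove [vmn,hhv] add [plev,xutrk,jnqu] -> 9 lines: znw xeop hxz plev xutrk jnqu esscf bndys xqpv
Hunk 6: at line 1 remove [hxz,plev,xutrk] add [lvqo,dssiw] -> 8 lines: znw xeop lvqo dssiw jnqu esscf bndys xqpv
Hunk 7: at line 1 remove [lvqo,dssiw,jnqu] add [cgks,onsj,zwpn] -> 8 lines: znw xeop cgks onsj zwpn esscf bndys xqpv

Answer: znw
xeop
cgks
onsj
zwpn
esscf
bndys
xqpv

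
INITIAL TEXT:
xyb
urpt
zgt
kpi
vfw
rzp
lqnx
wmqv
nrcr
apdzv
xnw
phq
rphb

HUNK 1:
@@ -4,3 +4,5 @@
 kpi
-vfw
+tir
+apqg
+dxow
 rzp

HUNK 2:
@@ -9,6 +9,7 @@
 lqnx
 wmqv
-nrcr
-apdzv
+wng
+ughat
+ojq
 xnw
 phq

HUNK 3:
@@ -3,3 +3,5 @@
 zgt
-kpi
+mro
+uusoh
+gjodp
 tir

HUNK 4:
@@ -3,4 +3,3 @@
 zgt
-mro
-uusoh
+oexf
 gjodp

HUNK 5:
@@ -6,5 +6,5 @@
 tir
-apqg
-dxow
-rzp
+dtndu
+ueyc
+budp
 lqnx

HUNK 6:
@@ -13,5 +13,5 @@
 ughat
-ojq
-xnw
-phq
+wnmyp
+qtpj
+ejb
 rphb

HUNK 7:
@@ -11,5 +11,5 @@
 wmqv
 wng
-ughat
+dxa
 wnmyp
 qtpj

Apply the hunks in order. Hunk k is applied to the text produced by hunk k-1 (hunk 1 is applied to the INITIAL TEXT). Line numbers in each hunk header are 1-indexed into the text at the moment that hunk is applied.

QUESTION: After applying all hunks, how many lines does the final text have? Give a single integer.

Answer: 17

Derivation:
Hunk 1: at line 4 remove [vfw] add [tir,apqg,dxow] -> 15 lines: xyb urpt zgt kpi tir apqg dxow rzp lqnx wmqv nrcr apdzv xnw phq rphb
Hunk 2: at line 9 remove [nrcr,apdzv] add [wng,ughat,ojq] -> 16 lines: xyb urpt zgt kpi tir apqg dxow rzp lqnx wmqv wng ughat ojq xnw phq rphb
Hunk 3: at line 3 remove [kpi] add [mro,uusoh,gjodp] -> 18 lines: xyb urpt zgt mro uusoh gjodp tir apqg dxow rzp lqnx wmqv wng ughat ojq xnw phq rphb
Hunk 4: at line 3 remove [mro,uusoh] add [oexf] -> 17 lines: xyb urpt zgt oexf gjodp tir apqg dxow rzp lqnx wmqv wng ughat ojq xnw phq rphb
Hunk 5: at line 6 remove [apqg,dxow,rzp] add [dtndu,ueyc,budp] -> 17 lines: xyb urpt zgt oexf gjodp tir dtndu ueyc budp lqnx wmqv wng ughat ojq xnw phq rphb
Hunk 6: at line 13 remove [ojq,xnw,phq] add [wnmyp,qtpj,ejb] -> 17 lines: xyb urpt zgt oexf gjodp tir dtndu ueyc budp lqnx wmqv wng ughat wnmyp qtpj ejb rphb
Hunk 7: at line 11 remove [ughat] add [dxa] -> 17 lines: xyb urpt zgt oexf gjodp tir dtndu ueyc budp lqnx wmqv wng dxa wnmyp qtpj ejb rphb
Final line count: 17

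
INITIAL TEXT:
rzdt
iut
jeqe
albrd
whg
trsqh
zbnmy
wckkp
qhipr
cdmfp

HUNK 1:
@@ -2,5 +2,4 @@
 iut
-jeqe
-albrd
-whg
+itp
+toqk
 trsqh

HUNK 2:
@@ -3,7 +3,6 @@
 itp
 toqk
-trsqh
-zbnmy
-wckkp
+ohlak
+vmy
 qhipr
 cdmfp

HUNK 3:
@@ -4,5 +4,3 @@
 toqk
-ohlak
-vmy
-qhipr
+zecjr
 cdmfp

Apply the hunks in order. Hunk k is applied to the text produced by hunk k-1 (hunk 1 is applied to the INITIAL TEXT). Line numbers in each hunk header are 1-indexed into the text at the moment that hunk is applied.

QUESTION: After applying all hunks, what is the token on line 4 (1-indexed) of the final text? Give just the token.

Answer: toqk

Derivation:
Hunk 1: at line 2 remove [jeqe,albrd,whg] add [itp,toqk] -> 9 lines: rzdt iut itp toqk trsqh zbnmy wckkp qhipr cdmfp
Hunk 2: at line 3 remove [trsqh,zbnmy,wckkp] add [ohlak,vmy] -> 8 lines: rzdt iut itp toqk ohlak vmy qhipr cdmfp
Hunk 3: at line 4 remove [ohlak,vmy,qhipr] add [zecjr] -> 6 lines: rzdt iut itp toqk zecjr cdmfp
Final line 4: toqk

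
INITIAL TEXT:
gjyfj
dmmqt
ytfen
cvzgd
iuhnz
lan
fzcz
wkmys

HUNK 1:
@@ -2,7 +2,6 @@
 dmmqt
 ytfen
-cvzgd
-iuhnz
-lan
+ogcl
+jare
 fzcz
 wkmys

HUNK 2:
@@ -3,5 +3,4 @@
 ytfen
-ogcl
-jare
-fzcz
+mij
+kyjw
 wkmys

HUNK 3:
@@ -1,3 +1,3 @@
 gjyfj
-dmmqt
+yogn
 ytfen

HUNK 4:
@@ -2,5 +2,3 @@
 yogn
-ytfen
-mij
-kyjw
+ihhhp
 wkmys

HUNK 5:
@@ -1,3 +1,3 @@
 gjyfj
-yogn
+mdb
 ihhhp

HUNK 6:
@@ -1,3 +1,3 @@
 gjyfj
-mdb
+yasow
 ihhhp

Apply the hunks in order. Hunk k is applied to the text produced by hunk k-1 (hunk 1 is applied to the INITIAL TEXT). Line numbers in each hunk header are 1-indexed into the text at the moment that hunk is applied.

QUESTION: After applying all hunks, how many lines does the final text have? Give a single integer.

Answer: 4

Derivation:
Hunk 1: at line 2 remove [cvzgd,iuhnz,lan] add [ogcl,jare] -> 7 lines: gjyfj dmmqt ytfen ogcl jare fzcz wkmys
Hunk 2: at line 3 remove [ogcl,jare,fzcz] add [mij,kyjw] -> 6 lines: gjyfj dmmqt ytfen mij kyjw wkmys
Hunk 3: at line 1 remove [dmmqt] add [yogn] -> 6 lines: gjyfj yogn ytfen mij kyjw wkmys
Hunk 4: at line 2 remove [ytfen,mij,kyjw] add [ihhhp] -> 4 lines: gjyfj yogn ihhhp wkmys
Hunk 5: at line 1 remove [yogn] add [mdb] -> 4 lines: gjyfj mdb ihhhp wkmys
Hunk 6: at line 1 remove [mdb] add [yasow] -> 4 lines: gjyfj yasow ihhhp wkmys
Final line count: 4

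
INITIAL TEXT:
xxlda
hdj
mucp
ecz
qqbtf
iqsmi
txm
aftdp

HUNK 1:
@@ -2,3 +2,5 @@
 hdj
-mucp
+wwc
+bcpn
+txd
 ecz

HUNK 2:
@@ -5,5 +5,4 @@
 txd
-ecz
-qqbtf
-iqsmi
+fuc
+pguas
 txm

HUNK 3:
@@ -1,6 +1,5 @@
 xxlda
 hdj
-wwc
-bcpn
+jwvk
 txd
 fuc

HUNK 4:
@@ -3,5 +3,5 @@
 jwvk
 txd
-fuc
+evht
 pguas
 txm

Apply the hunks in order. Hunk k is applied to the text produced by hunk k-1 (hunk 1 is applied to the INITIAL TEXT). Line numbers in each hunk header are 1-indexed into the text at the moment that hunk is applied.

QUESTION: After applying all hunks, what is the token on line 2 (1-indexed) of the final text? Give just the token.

Answer: hdj

Derivation:
Hunk 1: at line 2 remove [mucp] add [wwc,bcpn,txd] -> 10 lines: xxlda hdj wwc bcpn txd ecz qqbtf iqsmi txm aftdp
Hunk 2: at line 5 remove [ecz,qqbtf,iqsmi] add [fuc,pguas] -> 9 lines: xxlda hdj wwc bcpn txd fuc pguas txm aftdp
Hunk 3: at line 1 remove [wwc,bcpn] add [jwvk] -> 8 lines: xxlda hdj jwvk txd fuc pguas txm aftdp
Hunk 4: at line 3 remove [fuc] add [evht] -> 8 lines: xxlda hdj jwvk txd evht pguas txm aftdp
Final line 2: hdj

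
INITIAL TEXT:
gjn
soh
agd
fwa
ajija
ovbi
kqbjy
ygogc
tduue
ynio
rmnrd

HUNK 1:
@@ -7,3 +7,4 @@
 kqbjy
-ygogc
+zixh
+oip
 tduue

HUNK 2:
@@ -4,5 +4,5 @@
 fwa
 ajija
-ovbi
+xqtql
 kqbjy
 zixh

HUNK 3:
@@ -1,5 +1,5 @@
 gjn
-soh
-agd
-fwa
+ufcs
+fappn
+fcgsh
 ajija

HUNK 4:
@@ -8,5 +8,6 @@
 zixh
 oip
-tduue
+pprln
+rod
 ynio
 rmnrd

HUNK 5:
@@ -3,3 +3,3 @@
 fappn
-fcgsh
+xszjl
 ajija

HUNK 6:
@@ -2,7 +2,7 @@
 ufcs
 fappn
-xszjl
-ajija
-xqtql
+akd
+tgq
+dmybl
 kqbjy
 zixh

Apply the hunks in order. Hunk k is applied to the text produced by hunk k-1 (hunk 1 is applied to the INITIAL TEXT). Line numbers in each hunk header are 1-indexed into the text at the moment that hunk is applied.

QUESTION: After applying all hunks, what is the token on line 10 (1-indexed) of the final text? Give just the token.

Hunk 1: at line 7 remove [ygogc] add [zixh,oip] -> 12 lines: gjn soh agd fwa ajija ovbi kqbjy zixh oip tduue ynio rmnrd
Hunk 2: at line 4 remove [ovbi] add [xqtql] -> 12 lines: gjn soh agd fwa ajija xqtql kqbjy zixh oip tduue ynio rmnrd
Hunk 3: at line 1 remove [soh,agd,fwa] add [ufcs,fappn,fcgsh] -> 12 lines: gjn ufcs fappn fcgsh ajija xqtql kqbjy zixh oip tduue ynio rmnrd
Hunk 4: at line 8 remove [tduue] add [pprln,rod] -> 13 lines: gjn ufcs fappn fcgsh ajija xqtql kqbjy zixh oip pprln rod ynio rmnrd
Hunk 5: at line 3 remove [fcgsh] add [xszjl] -> 13 lines: gjn ufcs fappn xszjl ajija xqtql kqbjy zixh oip pprln rod ynio rmnrd
Hunk 6: at line 2 remove [xszjl,ajija,xqtql] add [akd,tgq,dmybl] -> 13 lines: gjn ufcs fappn akd tgq dmybl kqbjy zixh oip pprln rod ynio rmnrd
Final line 10: pprln

Answer: pprln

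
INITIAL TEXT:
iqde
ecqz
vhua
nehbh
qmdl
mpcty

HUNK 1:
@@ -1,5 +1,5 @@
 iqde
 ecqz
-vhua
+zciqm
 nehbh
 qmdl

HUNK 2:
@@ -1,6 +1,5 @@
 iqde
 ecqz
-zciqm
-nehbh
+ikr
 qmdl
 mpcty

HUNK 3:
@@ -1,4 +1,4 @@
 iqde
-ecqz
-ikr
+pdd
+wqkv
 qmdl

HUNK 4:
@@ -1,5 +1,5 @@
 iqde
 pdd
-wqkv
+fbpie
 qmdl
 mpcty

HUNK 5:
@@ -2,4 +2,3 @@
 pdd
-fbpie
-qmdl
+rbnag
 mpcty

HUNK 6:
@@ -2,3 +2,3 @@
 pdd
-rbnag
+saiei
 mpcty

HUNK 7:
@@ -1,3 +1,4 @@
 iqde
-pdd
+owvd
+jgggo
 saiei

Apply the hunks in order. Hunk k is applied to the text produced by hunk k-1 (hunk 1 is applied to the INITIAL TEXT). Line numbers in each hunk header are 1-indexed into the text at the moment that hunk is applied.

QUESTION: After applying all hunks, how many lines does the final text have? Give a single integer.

Hunk 1: at line 1 remove [vhua] add [zciqm] -> 6 lines: iqde ecqz zciqm nehbh qmdl mpcty
Hunk 2: at line 1 remove [zciqm,nehbh] add [ikr] -> 5 lines: iqde ecqz ikr qmdl mpcty
Hunk 3: at line 1 remove [ecqz,ikr] add [pdd,wqkv] -> 5 lines: iqde pdd wqkv qmdl mpcty
Hunk 4: at line 1 remove [wqkv] add [fbpie] -> 5 lines: iqde pdd fbpie qmdl mpcty
Hunk 5: at line 2 remove [fbpie,qmdl] add [rbnag] -> 4 lines: iqde pdd rbnag mpcty
Hunk 6: at line 2 remove [rbnag] add [saiei] -> 4 lines: iqde pdd saiei mpcty
Hunk 7: at line 1 remove [pdd] add [owvd,jgggo] -> 5 lines: iqde owvd jgggo saiei mpcty
Final line count: 5

Answer: 5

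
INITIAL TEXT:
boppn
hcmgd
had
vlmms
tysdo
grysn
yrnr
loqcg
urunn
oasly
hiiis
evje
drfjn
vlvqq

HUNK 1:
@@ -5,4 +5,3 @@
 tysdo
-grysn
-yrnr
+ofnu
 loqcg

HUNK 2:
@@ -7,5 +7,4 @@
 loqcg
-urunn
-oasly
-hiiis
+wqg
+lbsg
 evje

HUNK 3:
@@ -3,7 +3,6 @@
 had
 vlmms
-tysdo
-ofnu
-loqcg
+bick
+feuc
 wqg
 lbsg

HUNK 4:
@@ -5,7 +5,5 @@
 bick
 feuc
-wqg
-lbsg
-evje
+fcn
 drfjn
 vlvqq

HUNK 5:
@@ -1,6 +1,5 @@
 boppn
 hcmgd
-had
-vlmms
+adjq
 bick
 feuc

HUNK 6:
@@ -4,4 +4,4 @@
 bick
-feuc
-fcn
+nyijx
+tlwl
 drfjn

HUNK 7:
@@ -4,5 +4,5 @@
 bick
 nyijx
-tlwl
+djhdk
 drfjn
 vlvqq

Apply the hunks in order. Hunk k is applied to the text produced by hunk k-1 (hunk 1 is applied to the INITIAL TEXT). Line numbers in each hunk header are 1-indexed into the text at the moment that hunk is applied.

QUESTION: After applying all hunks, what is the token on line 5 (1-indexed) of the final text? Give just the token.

Answer: nyijx

Derivation:
Hunk 1: at line 5 remove [grysn,yrnr] add [ofnu] -> 13 lines: boppn hcmgd had vlmms tysdo ofnu loqcg urunn oasly hiiis evje drfjn vlvqq
Hunk 2: at line 7 remove [urunn,oasly,hiiis] add [wqg,lbsg] -> 12 lines: boppn hcmgd had vlmms tysdo ofnu loqcg wqg lbsg evje drfjn vlvqq
Hunk 3: at line 3 remove [tysdo,ofnu,loqcg] add [bick,feuc] -> 11 lines: boppn hcmgd had vlmms bick feuc wqg lbsg evje drfjn vlvqq
Hunk 4: at line 5 remove [wqg,lbsg,evje] add [fcn] -> 9 lines: boppn hcmgd had vlmms bick feuc fcn drfjn vlvqq
Hunk 5: at line 1 remove [had,vlmms] add [adjq] -> 8 lines: boppn hcmgd adjq bick feuc fcn drfjn vlvqq
Hunk 6: at line 4 remove [feuc,fcn] add [nyijx,tlwl] -> 8 lines: boppn hcmgd adjq bick nyijx tlwl drfjn vlvqq
Hunk 7: at line 4 remove [tlwl] add [djhdk] -> 8 lines: boppn hcmgd adjq bick nyijx djhdk drfjn vlvqq
Final line 5: nyijx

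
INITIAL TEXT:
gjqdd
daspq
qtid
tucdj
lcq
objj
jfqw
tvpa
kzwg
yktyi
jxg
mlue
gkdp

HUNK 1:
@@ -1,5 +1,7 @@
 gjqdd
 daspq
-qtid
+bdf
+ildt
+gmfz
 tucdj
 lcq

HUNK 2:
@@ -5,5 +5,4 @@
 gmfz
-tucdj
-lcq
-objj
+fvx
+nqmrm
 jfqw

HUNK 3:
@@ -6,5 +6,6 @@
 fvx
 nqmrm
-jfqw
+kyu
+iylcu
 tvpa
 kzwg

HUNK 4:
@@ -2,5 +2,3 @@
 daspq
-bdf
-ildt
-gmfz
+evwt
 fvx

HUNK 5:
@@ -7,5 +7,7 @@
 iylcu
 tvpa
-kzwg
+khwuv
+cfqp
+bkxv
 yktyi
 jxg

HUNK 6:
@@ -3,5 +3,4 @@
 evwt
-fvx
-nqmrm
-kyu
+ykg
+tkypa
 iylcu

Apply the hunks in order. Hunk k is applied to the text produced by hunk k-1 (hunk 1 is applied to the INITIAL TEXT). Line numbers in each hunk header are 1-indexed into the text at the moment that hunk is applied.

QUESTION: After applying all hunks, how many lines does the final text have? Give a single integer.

Hunk 1: at line 1 remove [qtid] add [bdf,ildt,gmfz] -> 15 lines: gjqdd daspq bdf ildt gmfz tucdj lcq objj jfqw tvpa kzwg yktyi jxg mlue gkdp
Hunk 2: at line 5 remove [tucdj,lcq,objj] add [fvx,nqmrm] -> 14 lines: gjqdd daspq bdf ildt gmfz fvx nqmrm jfqw tvpa kzwg yktyi jxg mlue gkdp
Hunk 3: at line 6 remove [jfqw] add [kyu,iylcu] -> 15 lines: gjqdd daspq bdf ildt gmfz fvx nqmrm kyu iylcu tvpa kzwg yktyi jxg mlue gkdp
Hunk 4: at line 2 remove [bdf,ildt,gmfz] add [evwt] -> 13 lines: gjqdd daspq evwt fvx nqmrm kyu iylcu tvpa kzwg yktyi jxg mlue gkdp
Hunk 5: at line 7 remove [kzwg] add [khwuv,cfqp,bkxv] -> 15 lines: gjqdd daspq evwt fvx nqmrm kyu iylcu tvpa khwuv cfqp bkxv yktyi jxg mlue gkdp
Hunk 6: at line 3 remove [fvx,nqmrm,kyu] add [ykg,tkypa] -> 14 lines: gjqdd daspq evwt ykg tkypa iylcu tvpa khwuv cfqp bkxv yktyi jxg mlue gkdp
Final line count: 14

Answer: 14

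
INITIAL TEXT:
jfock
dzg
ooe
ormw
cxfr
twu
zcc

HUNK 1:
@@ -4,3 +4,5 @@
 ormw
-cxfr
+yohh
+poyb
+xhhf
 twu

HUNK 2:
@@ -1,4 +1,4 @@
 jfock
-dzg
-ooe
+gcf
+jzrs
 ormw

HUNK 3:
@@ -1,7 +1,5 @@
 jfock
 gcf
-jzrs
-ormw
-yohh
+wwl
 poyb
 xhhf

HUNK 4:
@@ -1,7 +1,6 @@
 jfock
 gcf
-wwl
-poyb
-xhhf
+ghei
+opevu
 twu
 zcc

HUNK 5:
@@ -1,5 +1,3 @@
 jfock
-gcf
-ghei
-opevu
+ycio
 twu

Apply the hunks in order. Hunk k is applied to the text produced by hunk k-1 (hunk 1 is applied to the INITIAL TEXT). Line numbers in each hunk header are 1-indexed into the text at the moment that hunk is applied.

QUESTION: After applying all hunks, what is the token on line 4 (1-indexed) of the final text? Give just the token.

Answer: zcc

Derivation:
Hunk 1: at line 4 remove [cxfr] add [yohh,poyb,xhhf] -> 9 lines: jfock dzg ooe ormw yohh poyb xhhf twu zcc
Hunk 2: at line 1 remove [dzg,ooe] add [gcf,jzrs] -> 9 lines: jfock gcf jzrs ormw yohh poyb xhhf twu zcc
Hunk 3: at line 1 remove [jzrs,ormw,yohh] add [wwl] -> 7 lines: jfock gcf wwl poyb xhhf twu zcc
Hunk 4: at line 1 remove [wwl,poyb,xhhf] add [ghei,opevu] -> 6 lines: jfock gcf ghei opevu twu zcc
Hunk 5: at line 1 remove [gcf,ghei,opevu] add [ycio] -> 4 lines: jfock ycio twu zcc
Final line 4: zcc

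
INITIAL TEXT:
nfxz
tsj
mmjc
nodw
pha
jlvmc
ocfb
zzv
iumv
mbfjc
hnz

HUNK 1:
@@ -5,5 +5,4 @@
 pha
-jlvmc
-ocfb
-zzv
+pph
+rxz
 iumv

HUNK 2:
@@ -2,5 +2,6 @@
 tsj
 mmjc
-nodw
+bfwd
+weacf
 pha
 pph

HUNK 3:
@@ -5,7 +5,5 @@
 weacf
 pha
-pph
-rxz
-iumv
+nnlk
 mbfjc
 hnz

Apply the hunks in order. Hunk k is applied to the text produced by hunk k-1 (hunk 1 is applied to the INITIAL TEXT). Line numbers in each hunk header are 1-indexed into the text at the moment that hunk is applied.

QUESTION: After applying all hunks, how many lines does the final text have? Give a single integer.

Hunk 1: at line 5 remove [jlvmc,ocfb,zzv] add [pph,rxz] -> 10 lines: nfxz tsj mmjc nodw pha pph rxz iumv mbfjc hnz
Hunk 2: at line 2 remove [nodw] add [bfwd,weacf] -> 11 lines: nfxz tsj mmjc bfwd weacf pha pph rxz iumv mbfjc hnz
Hunk 3: at line 5 remove [pph,rxz,iumv] add [nnlk] -> 9 lines: nfxz tsj mmjc bfwd weacf pha nnlk mbfjc hnz
Final line count: 9

Answer: 9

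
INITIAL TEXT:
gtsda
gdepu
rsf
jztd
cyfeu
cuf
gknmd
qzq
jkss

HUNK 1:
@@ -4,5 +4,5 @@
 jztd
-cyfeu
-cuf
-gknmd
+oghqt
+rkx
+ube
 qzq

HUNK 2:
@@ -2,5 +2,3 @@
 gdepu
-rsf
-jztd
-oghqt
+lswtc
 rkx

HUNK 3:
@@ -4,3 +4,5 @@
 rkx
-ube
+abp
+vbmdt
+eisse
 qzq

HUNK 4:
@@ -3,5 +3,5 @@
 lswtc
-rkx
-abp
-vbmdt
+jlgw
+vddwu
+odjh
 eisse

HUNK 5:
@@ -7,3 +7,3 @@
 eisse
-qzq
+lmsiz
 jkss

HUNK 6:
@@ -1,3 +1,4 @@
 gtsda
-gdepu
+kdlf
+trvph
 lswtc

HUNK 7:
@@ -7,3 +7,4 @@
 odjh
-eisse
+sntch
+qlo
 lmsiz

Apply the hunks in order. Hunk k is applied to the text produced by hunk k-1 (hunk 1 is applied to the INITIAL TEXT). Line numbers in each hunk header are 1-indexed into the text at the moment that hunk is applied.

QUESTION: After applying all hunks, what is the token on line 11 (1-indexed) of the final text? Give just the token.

Hunk 1: at line 4 remove [cyfeu,cuf,gknmd] add [oghqt,rkx,ube] -> 9 lines: gtsda gdepu rsf jztd oghqt rkx ube qzq jkss
Hunk 2: at line 2 remove [rsf,jztd,oghqt] add [lswtc] -> 7 lines: gtsda gdepu lswtc rkx ube qzq jkss
Hunk 3: at line 4 remove [ube] add [abp,vbmdt,eisse] -> 9 lines: gtsda gdepu lswtc rkx abp vbmdt eisse qzq jkss
Hunk 4: at line 3 remove [rkx,abp,vbmdt] add [jlgw,vddwu,odjh] -> 9 lines: gtsda gdepu lswtc jlgw vddwu odjh eisse qzq jkss
Hunk 5: at line 7 remove [qzq] add [lmsiz] -> 9 lines: gtsda gdepu lswtc jlgw vddwu odjh eisse lmsiz jkss
Hunk 6: at line 1 remove [gdepu] add [kdlf,trvph] -> 10 lines: gtsda kdlf trvph lswtc jlgw vddwu odjh eisse lmsiz jkss
Hunk 7: at line 7 remove [eisse] add [sntch,qlo] -> 11 lines: gtsda kdlf trvph lswtc jlgw vddwu odjh sntch qlo lmsiz jkss
Final line 11: jkss

Answer: jkss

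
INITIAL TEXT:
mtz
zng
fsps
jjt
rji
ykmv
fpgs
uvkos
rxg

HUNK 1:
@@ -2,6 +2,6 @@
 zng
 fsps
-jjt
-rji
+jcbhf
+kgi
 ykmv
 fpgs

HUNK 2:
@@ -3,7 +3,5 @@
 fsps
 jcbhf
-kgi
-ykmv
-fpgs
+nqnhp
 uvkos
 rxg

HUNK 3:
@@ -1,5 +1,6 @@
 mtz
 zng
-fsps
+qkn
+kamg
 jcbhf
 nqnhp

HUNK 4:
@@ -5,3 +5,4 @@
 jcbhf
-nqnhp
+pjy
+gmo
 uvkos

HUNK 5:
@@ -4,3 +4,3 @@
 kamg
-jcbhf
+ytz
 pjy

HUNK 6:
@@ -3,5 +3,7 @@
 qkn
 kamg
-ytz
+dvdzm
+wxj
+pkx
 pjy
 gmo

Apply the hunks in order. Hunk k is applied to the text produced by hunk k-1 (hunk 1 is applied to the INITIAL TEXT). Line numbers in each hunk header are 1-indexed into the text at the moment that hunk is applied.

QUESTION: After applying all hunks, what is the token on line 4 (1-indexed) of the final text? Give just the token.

Hunk 1: at line 2 remove [jjt,rji] add [jcbhf,kgi] -> 9 lines: mtz zng fsps jcbhf kgi ykmv fpgs uvkos rxg
Hunk 2: at line 3 remove [kgi,ykmv,fpgs] add [nqnhp] -> 7 lines: mtz zng fsps jcbhf nqnhp uvkos rxg
Hunk 3: at line 1 remove [fsps] add [qkn,kamg] -> 8 lines: mtz zng qkn kamg jcbhf nqnhp uvkos rxg
Hunk 4: at line 5 remove [nqnhp] add [pjy,gmo] -> 9 lines: mtz zng qkn kamg jcbhf pjy gmo uvkos rxg
Hunk 5: at line 4 remove [jcbhf] add [ytz] -> 9 lines: mtz zng qkn kamg ytz pjy gmo uvkos rxg
Hunk 6: at line 3 remove [ytz] add [dvdzm,wxj,pkx] -> 11 lines: mtz zng qkn kamg dvdzm wxj pkx pjy gmo uvkos rxg
Final line 4: kamg

Answer: kamg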